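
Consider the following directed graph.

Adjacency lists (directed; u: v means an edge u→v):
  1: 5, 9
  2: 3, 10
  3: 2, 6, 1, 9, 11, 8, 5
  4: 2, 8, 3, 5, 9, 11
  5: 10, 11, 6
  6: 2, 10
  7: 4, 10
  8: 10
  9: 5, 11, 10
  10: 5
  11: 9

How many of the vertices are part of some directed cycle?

9

A vertex is on a directed cycle iff it belongs to a strongly connected component of size ≥ 2 (or has a self-loop).
The vertices on cycles are {1, 2, 3, 5, 6, 8, 9, 10, 11} — 9 in total.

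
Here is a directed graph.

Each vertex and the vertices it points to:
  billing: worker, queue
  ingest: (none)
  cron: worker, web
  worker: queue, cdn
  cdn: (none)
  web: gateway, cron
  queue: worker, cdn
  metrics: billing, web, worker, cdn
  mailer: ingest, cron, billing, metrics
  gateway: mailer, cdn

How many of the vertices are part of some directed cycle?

A vertex is on a directed cycle iff it belongs to a strongly connected component of size ≥ 2 (or has a self-loop).
The vertices on cycles are {web, cron, queue, mailer, worker, gateway, metrics} — 7 in total.

7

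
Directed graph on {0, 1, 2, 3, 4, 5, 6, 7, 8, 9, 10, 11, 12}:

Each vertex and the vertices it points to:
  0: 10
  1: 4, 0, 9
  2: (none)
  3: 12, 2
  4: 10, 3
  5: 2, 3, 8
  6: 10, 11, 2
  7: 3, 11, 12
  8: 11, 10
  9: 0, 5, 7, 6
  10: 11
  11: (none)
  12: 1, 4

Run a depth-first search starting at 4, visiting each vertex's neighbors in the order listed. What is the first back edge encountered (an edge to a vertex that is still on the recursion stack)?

DFS from 4 (visiting each vertex's neighbors in the order listed); mark gray on enter, black on exit:
4 gray
  10 gray
    11 gray
    11 black
  10 black
  3 gray
    12 gray
      1 gray
        1→4: 4 is gray → back edge
First back edge: 1 → 4.

1→4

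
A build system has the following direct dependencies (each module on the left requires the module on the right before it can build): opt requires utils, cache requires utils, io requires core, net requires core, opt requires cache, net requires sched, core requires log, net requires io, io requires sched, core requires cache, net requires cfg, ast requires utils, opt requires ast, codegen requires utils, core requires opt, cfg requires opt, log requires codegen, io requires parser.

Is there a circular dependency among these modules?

DFS with white/gray/black marking, starting from net:
net gray
  io gray
    sched gray
    sched black
    core gray
      cache gray
        utils gray
        utils black
      cache black
      opt gray
        opt→utils: utils black — skip
        opt→cache: cache black — skip
        ast gray
          ast→utils: utils black — skip
        ast black
      opt black
      log gray
        codegen gray
          codegen→utils: utils black — skip
        codegen black
      log black
    core black
    parser gray
    parser black
  io black
  cfg gray
    cfg→opt: opt black — skip
  cfg black
  net→sched: sched black — skip
  net→core: core black — skip
net black
Every edge goes to a white or black vertex — no back edge, so the graph is acyclic.

No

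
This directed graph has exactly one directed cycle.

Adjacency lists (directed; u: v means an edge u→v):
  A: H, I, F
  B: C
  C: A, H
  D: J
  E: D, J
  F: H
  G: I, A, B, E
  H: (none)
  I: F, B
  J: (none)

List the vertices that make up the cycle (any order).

A, B, C, I

DFS with gray/black marking from A:
A gray
  H gray
  H black
  I gray
    F gray
      F→H: H black — skip
    F black
    B gray
      C gray
        C→A: A is gray → back edge
Back edge closes the cycle A → I → B → C → A; its vertices are {A, B, C, I}.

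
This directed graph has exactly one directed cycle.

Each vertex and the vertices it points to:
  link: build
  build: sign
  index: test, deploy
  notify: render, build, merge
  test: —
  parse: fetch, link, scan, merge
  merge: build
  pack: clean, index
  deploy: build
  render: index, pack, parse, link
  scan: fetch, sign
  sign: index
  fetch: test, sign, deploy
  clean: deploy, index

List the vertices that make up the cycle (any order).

sign, build, index, deploy

DFS with gray/black marking from index:
index gray
  test gray
  test black
  deploy gray
    build gray
      sign gray
        sign→index: index is gray → back edge
Back edge closes the cycle index → deploy → build → sign → index; its vertices are {sign, build, index, deploy}.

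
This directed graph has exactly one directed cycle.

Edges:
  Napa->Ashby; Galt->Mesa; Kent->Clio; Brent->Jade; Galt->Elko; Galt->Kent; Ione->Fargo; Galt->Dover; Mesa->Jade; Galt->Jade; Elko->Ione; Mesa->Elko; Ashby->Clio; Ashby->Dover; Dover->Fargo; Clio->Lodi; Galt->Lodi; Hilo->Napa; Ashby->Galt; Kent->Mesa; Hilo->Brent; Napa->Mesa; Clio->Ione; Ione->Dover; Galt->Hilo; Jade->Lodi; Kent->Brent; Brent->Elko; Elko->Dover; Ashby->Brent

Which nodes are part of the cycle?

DFS with gray/black marking from Ashby:
Ashby gray
  Galt gray
    Elko gray
      Dover gray
        Fargo gray
        Fargo black
      Dover black
      Ione gray
        Ione→Dover: Dover black — skip
        Ione→Fargo: Fargo black — skip
      Ione black
    Elko black
    Galt→Dover: Dover black — skip
    Mesa gray
      Jade gray
        Lodi gray
        Lodi black
      Jade black
      Mesa→Elko: Elko black — skip
    Mesa black
    Hilo gray
      Brent gray
        Brent→Elko: Elko black — skip
        Brent→Jade: Jade black — skip
      Brent black
      Napa gray
        Napa→Mesa: Mesa black — skip
        Napa→Ashby: Ashby is gray → back edge
Back edge closes the cycle Ashby → Galt → Hilo → Napa → Ashby; its vertices are {Galt, Hilo, Napa, Ashby}.

Galt, Hilo, Napa, Ashby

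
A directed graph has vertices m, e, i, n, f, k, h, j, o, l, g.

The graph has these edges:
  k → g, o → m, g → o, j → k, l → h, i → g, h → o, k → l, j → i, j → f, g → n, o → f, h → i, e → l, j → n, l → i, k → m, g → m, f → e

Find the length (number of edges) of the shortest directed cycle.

5

For each vertex v, BFS finds the shortest path from v back to v.
The shortest such closed walk is l → h → o → f → e → l, length 5.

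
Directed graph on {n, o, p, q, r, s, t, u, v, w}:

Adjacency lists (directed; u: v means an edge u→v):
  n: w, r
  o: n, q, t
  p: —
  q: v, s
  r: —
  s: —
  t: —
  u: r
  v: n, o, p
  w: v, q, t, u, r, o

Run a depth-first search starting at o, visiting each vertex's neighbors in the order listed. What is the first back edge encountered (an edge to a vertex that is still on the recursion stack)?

v->n

DFS from o (visiting each vertex's neighbors in the order listed); mark gray on enter, black on exit:
o gray
  n gray
    w gray
      v gray
        v→n: n is gray → back edge
First back edge: v → n.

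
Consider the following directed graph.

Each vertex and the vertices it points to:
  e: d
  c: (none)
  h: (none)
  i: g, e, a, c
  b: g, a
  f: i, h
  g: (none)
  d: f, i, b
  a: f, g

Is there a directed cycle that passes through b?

Yes

b is on a cycle iff b can reach itself via ≥1 edge.
b → a → f → i → e → d → b — yes.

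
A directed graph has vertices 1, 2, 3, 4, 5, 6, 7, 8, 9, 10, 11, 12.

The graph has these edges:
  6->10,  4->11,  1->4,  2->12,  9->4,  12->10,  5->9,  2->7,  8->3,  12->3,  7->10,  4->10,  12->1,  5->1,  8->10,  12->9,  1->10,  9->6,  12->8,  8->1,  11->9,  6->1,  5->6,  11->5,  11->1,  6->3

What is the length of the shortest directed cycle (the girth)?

3

For each vertex v, BFS finds the shortest path from v back to v.
The shortest such closed walk is 9 → 4 → 11 → 9, length 3.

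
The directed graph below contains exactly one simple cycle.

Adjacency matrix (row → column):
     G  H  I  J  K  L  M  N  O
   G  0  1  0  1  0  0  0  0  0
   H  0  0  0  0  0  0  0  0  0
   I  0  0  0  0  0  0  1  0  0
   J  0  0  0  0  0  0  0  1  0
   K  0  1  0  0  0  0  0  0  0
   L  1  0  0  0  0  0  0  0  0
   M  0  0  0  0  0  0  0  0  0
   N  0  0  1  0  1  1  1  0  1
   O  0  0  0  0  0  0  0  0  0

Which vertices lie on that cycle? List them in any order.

G, J, L, N

DFS with gray/black marking from N:
N gray
  I gray
    M gray
    M black
  I black
  L gray
    G gray
      H gray
      H black
      J gray
        J→N: N is gray → back edge
Back edge closes the cycle N → L → G → J → N; its vertices are {G, J, L, N}.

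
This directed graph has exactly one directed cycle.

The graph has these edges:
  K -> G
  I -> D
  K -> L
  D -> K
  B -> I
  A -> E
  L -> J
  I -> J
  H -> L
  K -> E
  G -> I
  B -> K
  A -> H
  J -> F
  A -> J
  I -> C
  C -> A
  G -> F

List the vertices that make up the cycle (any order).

D, G, I, K

DFS with gray/black marking from I:
I gray
  D gray
    K gray
      E gray
      E black
      G gray
        G→I: I is gray → back edge
Back edge closes the cycle I → D → K → G → I; its vertices are {D, G, I, K}.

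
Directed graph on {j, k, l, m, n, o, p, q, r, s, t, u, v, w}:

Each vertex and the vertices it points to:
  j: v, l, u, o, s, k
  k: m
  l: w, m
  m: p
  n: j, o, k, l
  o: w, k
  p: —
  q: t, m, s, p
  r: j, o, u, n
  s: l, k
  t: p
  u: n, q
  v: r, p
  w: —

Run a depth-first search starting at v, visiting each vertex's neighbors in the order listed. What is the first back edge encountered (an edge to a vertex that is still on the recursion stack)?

DFS from v (visiting each vertex's neighbors in the order listed); mark gray on enter, black on exit:
v gray
  r gray
    j gray
      j→v: v is gray → back edge
First back edge: j → v.

j->v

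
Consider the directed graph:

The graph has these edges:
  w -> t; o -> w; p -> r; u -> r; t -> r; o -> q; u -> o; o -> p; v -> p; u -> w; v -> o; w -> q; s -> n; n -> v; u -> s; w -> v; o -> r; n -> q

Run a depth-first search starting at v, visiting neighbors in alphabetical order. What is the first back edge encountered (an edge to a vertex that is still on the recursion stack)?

w→v

DFS from v (visiting neighbors in alphabetical order); mark gray on enter, black on exit:
v gray
  o gray
    p gray
      r gray
      r black
    p black
    q gray
    q black
    o→r: r black — skip
    w gray
      w→q: q black — skip
      t gray
        t→r: r black — skip
      t black
      w→v: v is gray → back edge
First back edge: w → v.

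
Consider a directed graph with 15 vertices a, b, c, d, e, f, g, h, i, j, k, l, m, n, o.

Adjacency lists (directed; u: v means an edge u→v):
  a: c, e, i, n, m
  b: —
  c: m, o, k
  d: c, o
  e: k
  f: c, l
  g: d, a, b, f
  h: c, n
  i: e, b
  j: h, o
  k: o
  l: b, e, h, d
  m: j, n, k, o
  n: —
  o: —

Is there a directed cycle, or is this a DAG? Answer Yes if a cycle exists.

DFS with white/gray/black marking, starting from a:
a gray
  c gray
    m gray
      j gray
        h gray
          h→c: c is gray → back edge
Back edge found, so a cycle exists: c → m → j → h → c.

Yes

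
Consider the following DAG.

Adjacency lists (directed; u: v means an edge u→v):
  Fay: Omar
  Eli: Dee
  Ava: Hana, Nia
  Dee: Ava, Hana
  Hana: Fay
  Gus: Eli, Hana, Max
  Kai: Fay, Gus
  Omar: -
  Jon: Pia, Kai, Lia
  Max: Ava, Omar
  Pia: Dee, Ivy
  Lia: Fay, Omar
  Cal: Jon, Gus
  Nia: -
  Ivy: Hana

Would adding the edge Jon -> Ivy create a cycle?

Adding Jon→Ivy creates a cycle iff Ivy can already reach Jon.
Explore from Ivy: no path reaches Jon. The graph stays acyclic.

No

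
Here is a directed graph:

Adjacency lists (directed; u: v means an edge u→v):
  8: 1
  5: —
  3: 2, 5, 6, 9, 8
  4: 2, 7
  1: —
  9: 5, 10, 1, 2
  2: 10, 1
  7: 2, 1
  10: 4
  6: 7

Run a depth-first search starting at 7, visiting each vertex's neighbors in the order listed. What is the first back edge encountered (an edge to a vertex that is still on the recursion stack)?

DFS from 7 (visiting each vertex's neighbors in the order listed); mark gray on enter, black on exit:
7 gray
  2 gray
    10 gray
      4 gray
        4→2: 2 is gray → back edge
First back edge: 4 → 2.

4->2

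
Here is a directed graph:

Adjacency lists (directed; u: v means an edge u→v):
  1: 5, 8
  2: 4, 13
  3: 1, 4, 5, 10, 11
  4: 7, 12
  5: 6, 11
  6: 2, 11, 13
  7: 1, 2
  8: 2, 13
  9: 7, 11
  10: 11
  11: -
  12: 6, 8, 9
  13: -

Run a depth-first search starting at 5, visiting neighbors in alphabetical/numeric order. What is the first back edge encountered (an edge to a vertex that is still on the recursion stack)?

1->5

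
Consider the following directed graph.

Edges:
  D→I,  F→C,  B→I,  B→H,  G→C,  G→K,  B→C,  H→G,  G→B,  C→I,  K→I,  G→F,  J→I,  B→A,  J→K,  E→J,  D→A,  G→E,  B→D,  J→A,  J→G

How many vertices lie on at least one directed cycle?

A vertex is on a directed cycle iff it belongs to a strongly connected component of size ≥ 2 (or has a self-loop).
The vertices on cycles are {B, E, G, H, J} — 5 in total.

5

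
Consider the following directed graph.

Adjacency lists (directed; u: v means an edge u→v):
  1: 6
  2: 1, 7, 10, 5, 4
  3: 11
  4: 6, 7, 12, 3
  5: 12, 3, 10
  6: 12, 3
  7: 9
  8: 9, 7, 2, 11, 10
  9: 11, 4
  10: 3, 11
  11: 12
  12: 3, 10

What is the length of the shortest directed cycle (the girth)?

For each vertex v, BFS finds the shortest path from v back to v.
The shortest such closed walk is 4 → 7 → 9 → 4, length 3.

3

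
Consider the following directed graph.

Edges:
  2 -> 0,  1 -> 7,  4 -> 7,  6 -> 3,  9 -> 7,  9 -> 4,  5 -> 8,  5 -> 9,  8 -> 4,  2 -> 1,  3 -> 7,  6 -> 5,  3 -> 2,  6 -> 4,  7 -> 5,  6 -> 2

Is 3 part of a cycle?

No

3 lies on a cycle iff there is a path from 3 back to itself.
Exploring from 3, it never reaches itself; equivalently, its strongly connected component is a singleton.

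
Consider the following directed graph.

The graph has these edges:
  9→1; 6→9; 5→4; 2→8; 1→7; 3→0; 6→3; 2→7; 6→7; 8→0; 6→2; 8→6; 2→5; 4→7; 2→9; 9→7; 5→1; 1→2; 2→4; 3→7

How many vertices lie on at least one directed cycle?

A vertex is on a directed cycle iff it belongs to a strongly connected component of size ≥ 2 (or has a self-loop).
The vertices on cycles are {1, 2, 5, 6, 8, 9} — 6 in total.

6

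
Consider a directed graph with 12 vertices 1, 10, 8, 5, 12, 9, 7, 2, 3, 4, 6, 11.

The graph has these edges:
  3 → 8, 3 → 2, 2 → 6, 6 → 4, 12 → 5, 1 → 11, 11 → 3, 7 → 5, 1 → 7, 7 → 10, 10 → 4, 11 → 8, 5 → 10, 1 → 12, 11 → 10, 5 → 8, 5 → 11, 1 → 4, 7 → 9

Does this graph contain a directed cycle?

DFS with white/gray/black marking, starting from 6:
6 gray
  4 gray
  4 black
6 black
1 gray
  11 gray
    8 gray
    8 black
    10 gray
      10→4: 4 black — skip
    10 black
    3 gray
      3→8: 8 black — skip
      2 gray
        2→6: 6 black — skip
      2 black
    3 black
  11 black
  1→4: 4 black — skip
  7 gray
    7→10: 10 black — skip
    9 gray
    9 black
    5 gray
      5→8: 8 black — skip
      5→11: 11 black — skip
      5→10: 10 black — skip
    5 black
  7 black
  12 gray
    12→5: 5 black — skip
  12 black
1 black
Every edge goes to a white or black vertex — no back edge, so the graph is acyclic.

No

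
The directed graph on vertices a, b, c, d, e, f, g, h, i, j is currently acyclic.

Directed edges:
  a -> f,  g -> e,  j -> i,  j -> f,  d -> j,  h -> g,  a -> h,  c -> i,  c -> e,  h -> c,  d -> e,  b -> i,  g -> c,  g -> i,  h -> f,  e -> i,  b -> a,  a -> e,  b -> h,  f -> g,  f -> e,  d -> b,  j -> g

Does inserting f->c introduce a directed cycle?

No

Adding f→c creates a cycle iff c can already reach f.
Explore from c: no path reaches f. The graph stays acyclic.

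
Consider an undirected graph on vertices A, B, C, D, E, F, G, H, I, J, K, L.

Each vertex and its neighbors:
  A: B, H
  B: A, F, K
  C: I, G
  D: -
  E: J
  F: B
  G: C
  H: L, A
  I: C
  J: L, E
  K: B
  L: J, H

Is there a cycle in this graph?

DFS, tracking each vertex's parent; an edge to a visited non-parent vertex closes a cycle.
Start from E:
visit E (parent –)
  visit J (parent E)
    visit L (parent J)
      L–J: parent, skip
      visit H (parent L)
        H–L: parent, skip
        visit A (parent H)
          visit B (parent A)
            B–A: parent, skip
            visit F (parent B)
              F–B: parent, skip
            visit K (parent B)
              K–B: parent, skip
          A–H: parent, skip
    J–E: parent, skip
visit C (parent –)
  visit I (parent C)
    I–C: parent, skip
  visit G (parent C)
    G–C: parent, skip
visit D (parent –)
No non-parent visited neighbor found — the graph is a forest.

No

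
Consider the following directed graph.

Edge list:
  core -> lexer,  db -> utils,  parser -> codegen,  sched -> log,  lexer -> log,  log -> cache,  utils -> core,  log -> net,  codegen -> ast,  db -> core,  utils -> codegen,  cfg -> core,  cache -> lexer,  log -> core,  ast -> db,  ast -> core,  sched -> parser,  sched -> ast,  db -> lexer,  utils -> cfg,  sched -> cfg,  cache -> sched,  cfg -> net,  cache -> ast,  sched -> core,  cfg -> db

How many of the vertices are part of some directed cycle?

A vertex is on a directed cycle iff it belongs to a strongly connected component of size ≥ 2 (or has a self-loop).
The vertices on cycles are {db, ast, cfg, log, core, cache, lexer, sched, utils, parser, codegen} — 11 in total.

11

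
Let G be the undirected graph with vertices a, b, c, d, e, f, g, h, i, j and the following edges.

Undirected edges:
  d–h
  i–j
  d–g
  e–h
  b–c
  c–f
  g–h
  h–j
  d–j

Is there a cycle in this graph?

Yes

DFS, tracking each vertex's parent; an edge to a visited non-parent vertex closes a cycle.
Start from e:
visit e (parent –)
  visit h (parent e)
    visit g (parent h)
      visit d (parent g)
        d–h: h visited and ≠ parent → cycle
Cycle: h – g – d – h.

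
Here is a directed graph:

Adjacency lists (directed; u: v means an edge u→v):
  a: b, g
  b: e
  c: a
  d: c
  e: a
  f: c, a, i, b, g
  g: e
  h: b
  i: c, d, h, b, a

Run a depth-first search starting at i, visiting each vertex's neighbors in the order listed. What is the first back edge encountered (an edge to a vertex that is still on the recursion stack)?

e->a

DFS from i (visiting each vertex's neighbors in the order listed); mark gray on enter, black on exit:
i gray
  c gray
    a gray
      b gray
        e gray
          e→a: a is gray → back edge
First back edge: e → a.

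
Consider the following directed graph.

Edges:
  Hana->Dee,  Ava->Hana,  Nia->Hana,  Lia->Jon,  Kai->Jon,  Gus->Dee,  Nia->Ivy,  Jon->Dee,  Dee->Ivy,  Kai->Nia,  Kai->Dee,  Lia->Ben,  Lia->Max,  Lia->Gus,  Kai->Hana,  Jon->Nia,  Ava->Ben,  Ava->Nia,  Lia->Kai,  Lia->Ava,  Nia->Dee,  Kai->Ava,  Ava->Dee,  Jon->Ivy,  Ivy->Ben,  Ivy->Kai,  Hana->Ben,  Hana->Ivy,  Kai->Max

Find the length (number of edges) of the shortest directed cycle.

3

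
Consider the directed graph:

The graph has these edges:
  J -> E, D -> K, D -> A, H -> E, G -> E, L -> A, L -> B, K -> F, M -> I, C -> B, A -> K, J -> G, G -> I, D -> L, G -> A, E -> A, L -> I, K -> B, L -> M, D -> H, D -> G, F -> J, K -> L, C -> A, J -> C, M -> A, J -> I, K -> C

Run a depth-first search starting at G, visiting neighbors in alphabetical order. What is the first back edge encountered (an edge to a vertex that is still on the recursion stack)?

DFS from G (visiting neighbors in alphabetical order); mark gray on enter, black on exit:
G gray
  A gray
    K gray
      B gray
      B black
      C gray
        C→A: A is gray → back edge
First back edge: C → A.

C->A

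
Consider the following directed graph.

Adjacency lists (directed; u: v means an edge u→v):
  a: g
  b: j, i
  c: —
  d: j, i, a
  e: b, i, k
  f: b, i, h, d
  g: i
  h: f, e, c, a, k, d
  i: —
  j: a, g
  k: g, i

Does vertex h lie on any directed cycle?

Yes

h is on a cycle iff h can reach itself via ≥1 edge.
h → f → h — yes.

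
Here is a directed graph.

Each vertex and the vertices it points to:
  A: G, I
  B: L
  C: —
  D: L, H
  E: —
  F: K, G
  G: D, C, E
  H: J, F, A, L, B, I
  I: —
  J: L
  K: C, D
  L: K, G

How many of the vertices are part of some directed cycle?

9

A vertex is on a directed cycle iff it belongs to a strongly connected component of size ≥ 2 (or has a self-loop).
The vertices on cycles are {A, B, D, F, G, H, J, K, L} — 9 in total.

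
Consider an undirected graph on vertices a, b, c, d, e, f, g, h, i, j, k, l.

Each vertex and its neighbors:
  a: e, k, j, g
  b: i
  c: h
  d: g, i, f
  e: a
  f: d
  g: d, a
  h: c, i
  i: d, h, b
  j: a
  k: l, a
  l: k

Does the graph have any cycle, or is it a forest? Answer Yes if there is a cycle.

No

DFS, tracking each vertex's parent; an edge to a visited non-parent vertex closes a cycle.
Start from e:
visit e (parent –)
  visit a (parent e)
    a–e: parent, skip
    visit k (parent a)
      visit l (parent k)
        l–k: parent, skip
      k–a: parent, skip
    visit j (parent a)
      j–a: parent, skip
    visit g (parent a)
      visit d (parent g)
        d–g: parent, skip
        visit i (parent d)
          i–d: parent, skip
          visit h (parent i)
            visit c (parent h)
              c–h: parent, skip
            h–i: parent, skip
          visit b (parent i)
            b–i: parent, skip
        visit f (parent d)
          f–d: parent, skip
      g–a: parent, skip
No non-parent visited neighbor found — the graph is a forest.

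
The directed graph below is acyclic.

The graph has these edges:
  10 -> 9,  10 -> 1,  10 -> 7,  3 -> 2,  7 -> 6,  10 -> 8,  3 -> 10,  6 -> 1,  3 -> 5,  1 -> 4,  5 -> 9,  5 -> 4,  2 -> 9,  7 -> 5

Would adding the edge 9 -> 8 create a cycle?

Adding 9→8 creates a cycle iff 8 can already reach 9.
Explore from 8: no path reaches 9. The graph stays acyclic.

No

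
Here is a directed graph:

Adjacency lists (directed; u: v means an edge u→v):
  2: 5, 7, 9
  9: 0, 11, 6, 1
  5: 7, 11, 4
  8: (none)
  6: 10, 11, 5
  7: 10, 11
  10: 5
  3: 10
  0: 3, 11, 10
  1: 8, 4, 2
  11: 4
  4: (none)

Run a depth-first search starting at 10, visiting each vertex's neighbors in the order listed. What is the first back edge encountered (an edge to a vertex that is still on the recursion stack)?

DFS from 10 (visiting each vertex's neighbors in the order listed); mark gray on enter, black on exit:
10 gray
  5 gray
    7 gray
      7→10: 10 is gray → back edge
First back edge: 7 → 10.

7→10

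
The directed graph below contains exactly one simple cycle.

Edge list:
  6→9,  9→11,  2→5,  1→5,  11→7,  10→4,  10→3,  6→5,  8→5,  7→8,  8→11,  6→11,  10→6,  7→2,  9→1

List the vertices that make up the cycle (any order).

7, 8, 11

DFS with gray/black marking from 11:
11 gray
  7 gray
    8 gray
      5 gray
      5 black
      8→11: 11 is gray → back edge
Back edge closes the cycle 11 → 7 → 8 → 11; its vertices are {7, 8, 11}.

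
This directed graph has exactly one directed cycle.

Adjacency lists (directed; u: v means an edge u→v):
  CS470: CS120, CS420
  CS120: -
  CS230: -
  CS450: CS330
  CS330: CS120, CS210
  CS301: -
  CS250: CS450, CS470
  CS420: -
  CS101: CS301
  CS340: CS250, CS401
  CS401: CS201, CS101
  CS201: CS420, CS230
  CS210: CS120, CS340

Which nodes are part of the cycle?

CS210, CS250, CS330, CS340, CS450

DFS with gray/black marking from CS340:
CS340 gray
  CS250 gray
    CS450 gray
      CS330 gray
        CS120 gray
        CS120 black
        CS210 gray
          CS210→CS120: CS120 black — skip
          CS210→CS340: CS340 is gray → back edge
Back edge closes the cycle CS340 → CS250 → CS450 → CS330 → CS210 → CS340; its vertices are {CS210, CS250, CS330, CS340, CS450}.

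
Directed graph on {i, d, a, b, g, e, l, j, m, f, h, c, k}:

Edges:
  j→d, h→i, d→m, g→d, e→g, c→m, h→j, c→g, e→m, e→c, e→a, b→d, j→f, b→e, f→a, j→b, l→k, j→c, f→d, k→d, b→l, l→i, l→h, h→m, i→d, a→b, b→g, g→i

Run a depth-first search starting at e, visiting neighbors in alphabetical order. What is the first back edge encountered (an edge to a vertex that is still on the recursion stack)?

DFS from e (visiting neighbors in alphabetical order); mark gray on enter, black on exit:
e gray
  a gray
    b gray
      d gray
        m gray
        m black
      d black
      b→e: e is gray → back edge
First back edge: b → e.

b->e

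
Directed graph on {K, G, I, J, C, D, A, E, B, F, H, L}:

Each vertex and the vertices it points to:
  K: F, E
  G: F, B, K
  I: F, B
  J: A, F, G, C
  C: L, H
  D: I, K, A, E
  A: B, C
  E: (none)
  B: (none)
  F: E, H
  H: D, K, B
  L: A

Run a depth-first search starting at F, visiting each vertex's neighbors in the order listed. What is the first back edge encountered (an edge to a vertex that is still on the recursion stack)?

I->F

DFS from F (visiting each vertex's neighbors in the order listed); mark gray on enter, black on exit:
F gray
  E gray
  E black
  H gray
    D gray
      I gray
        I→F: F is gray → back edge
First back edge: I → F.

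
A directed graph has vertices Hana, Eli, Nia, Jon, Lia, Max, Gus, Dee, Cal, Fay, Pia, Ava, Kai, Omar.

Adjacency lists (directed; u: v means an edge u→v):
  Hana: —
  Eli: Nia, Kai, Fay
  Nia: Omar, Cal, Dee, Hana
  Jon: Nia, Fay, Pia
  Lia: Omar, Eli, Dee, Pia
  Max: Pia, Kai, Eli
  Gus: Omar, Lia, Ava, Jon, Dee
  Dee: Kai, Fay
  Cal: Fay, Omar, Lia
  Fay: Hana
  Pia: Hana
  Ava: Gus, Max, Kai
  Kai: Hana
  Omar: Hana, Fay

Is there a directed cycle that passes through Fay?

No

Fay lies on a cycle iff there is a path from Fay back to itself.
Exploring from Fay, it never reaches itself; equivalently, its strongly connected component is a singleton.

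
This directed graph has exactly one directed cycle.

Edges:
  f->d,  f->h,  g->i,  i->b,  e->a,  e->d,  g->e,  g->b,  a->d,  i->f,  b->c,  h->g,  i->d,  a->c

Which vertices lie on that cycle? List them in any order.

DFS with gray/black marking from g:
g gray
  b gray
    c gray
    c black
  b black
  i gray
    i→b: b black — skip
    d gray
    d black
    f gray
      f→d: d black — skip
      h gray
        h→g: g is gray → back edge
Back edge closes the cycle g → i → f → h → g; its vertices are {f, g, h, i}.

f, g, h, i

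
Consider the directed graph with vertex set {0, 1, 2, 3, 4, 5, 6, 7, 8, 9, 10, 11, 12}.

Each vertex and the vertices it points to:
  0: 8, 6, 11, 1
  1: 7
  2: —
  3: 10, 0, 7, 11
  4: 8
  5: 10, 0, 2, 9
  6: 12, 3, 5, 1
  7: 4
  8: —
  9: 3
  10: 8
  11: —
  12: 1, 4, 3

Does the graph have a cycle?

Yes

DFS with white/gray/black marking, starting from 3:
3 gray
  10 gray
    8 gray
    8 black
  10 black
  0 gray
    0→8: 8 black — skip
    6 gray
      12 gray
        1 gray
          7 gray
            4 gray
              4→8: 8 black — skip
            4 black
          7 black
        1 black
        12→4: 4 black — skip
        12→3: 3 is gray → back edge
Back edge found, so a cycle exists: 3 → 0 → 6 → 12 → 3.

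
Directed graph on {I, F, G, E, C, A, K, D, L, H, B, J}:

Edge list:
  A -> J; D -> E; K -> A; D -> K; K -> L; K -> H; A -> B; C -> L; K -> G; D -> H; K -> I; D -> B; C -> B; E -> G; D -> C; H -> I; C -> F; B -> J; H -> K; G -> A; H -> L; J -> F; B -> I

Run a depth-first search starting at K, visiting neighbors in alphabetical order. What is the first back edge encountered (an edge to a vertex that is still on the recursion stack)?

H→K

DFS from K (visiting neighbors in alphabetical order); mark gray on enter, black on exit:
K gray
  A gray
    B gray
      I gray
      I black
      J gray
        F gray
        F black
      J black
    B black
    A→J: J black — skip
  A black
  G gray
    G→A: A black — skip
  G black
  H gray
    H→I: I black — skip
    H→K: K is gray → back edge
First back edge: H → K.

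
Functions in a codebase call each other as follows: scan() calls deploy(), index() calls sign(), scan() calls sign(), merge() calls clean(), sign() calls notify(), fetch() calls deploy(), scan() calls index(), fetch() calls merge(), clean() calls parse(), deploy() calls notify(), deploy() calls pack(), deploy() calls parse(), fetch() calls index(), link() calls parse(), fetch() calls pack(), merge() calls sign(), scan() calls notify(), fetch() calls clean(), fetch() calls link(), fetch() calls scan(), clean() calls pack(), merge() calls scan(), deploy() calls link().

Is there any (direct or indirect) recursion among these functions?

No

DFS with white/gray/black marking, starting from index:
index gray
  sign gray
    notify gray
    notify black
  sign black
index black
clean gray
  parse gray
  parse black
  pack gray
  pack black
clean black
deploy gray
  deploy→notify: notify black — skip
  link gray
    link→parse: parse black — skip
  link black
  deploy→parse: parse black — skip
  deploy→pack: pack black — skip
deploy black
scan gray
  scan→notify: notify black — skip
  scan→index: index black — skip
  scan→sign: sign black — skip
  scan→deploy: deploy black — skip
scan black
merge gray
  merge→scan: scan black — skip
  merge→clean: clean black — skip
  merge→sign: sign black — skip
merge black
fetch gray
  fetch→link: link black — skip
  fetch→merge: merge black — skip
  fetch→scan: scan black — skip
  fetch→index: index black — skip
  fetch→clean: clean black — skip
  fetch→deploy: deploy black — skip
  fetch→pack: pack black — skip
fetch black
Every edge goes to a white or black vertex — no back edge, so the graph is acyclic.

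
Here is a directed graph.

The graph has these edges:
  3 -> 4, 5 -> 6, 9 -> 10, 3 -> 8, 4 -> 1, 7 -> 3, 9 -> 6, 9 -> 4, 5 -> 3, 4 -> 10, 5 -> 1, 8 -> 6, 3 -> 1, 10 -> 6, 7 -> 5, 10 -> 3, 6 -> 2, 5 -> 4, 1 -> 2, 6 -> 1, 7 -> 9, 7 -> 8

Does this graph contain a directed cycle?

DFS with white/gray/black marking, starting from 4:
4 gray
  10 gray
    3 gray
      1 gray
        2 gray
        2 black
      1 black
      8 gray
        6 gray
          6→1: 1 black — skip
          6→2: 2 black — skip
        6 black
      8 black
      3→4: 4 is gray → back edge
Back edge found, so a cycle exists: 4 → 10 → 3 → 4.

Yes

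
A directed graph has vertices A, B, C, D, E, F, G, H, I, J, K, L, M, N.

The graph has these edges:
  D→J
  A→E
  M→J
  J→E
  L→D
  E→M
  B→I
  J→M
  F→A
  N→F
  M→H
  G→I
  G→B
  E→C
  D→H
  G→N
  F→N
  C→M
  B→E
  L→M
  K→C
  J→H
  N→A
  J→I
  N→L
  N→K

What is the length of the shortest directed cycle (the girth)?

2

For each vertex v, BFS finds the shortest path from v back to v.
The shortest such closed walk is N → F → N, length 2.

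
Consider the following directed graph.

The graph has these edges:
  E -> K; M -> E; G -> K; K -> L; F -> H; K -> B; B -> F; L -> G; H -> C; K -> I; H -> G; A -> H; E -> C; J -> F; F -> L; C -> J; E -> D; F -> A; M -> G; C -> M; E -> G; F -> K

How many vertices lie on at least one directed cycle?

11

A vertex is on a directed cycle iff it belongs to a strongly connected component of size ≥ 2 (or has a self-loop).
The vertices on cycles are {A, B, C, E, F, G, H, J, K, L, M} — 11 in total.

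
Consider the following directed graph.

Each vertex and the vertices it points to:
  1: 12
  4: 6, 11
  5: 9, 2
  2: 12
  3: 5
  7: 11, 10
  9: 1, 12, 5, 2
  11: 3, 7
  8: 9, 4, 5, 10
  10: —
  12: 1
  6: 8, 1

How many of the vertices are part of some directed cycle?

A vertex is on a directed cycle iff it belongs to a strongly connected component of size ≥ 2 (or has a self-loop).
The vertices on cycles are {1, 4, 5, 6, 7, 8, 9, 11, 12} — 9 in total.

9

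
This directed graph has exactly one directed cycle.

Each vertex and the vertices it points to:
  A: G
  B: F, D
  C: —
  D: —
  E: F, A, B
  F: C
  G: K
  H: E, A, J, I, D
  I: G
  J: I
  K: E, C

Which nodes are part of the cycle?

DFS with gray/black marking from E:
E gray
  F gray
    C gray
    C black
  F black
  A gray
    G gray
      K gray
        K→E: E is gray → back edge
Back edge closes the cycle E → A → G → K → E; its vertices are {A, E, G, K}.

A, E, G, K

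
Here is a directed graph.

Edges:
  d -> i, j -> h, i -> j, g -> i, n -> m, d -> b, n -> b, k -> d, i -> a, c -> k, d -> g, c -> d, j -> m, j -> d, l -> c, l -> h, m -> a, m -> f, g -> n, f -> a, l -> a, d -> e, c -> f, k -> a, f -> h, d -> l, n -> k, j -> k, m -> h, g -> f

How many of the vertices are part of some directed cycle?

8

A vertex is on a directed cycle iff it belongs to a strongly connected component of size ≥ 2 (or has a self-loop).
The vertices on cycles are {c, d, g, i, j, k, l, n} — 8 in total.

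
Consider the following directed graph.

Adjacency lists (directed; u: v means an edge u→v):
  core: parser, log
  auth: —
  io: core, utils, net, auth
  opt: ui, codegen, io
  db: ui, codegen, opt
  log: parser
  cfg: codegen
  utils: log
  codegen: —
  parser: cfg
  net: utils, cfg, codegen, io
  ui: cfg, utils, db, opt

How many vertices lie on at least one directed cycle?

A vertex is on a directed cycle iff it belongs to a strongly connected component of size ≥ 2 (or has a self-loop).
The vertices on cycles are {db, io, ui, net, opt} — 5 in total.

5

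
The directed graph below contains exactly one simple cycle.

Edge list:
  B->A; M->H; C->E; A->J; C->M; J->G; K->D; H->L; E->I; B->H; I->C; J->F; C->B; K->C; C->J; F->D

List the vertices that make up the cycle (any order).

DFS with gray/black marking from C:
C gray
  B gray
    H gray
      L gray
      L black
    H black
    A gray
      J gray
        G gray
        G black
        F gray
          D gray
          D black
        F black
      J black
    A black
  B black
  E gray
    I gray
      I→C: C is gray → back edge
Back edge closes the cycle C → E → I → C; its vertices are {C, E, I}.

C, E, I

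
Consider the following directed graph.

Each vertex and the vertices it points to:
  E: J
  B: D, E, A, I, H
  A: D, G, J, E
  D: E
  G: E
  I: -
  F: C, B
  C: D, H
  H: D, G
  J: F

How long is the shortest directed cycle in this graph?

For each vertex v, BFS finds the shortest path from v back to v.
The shortest such closed walk is F → B → E → J → F, length 4.

4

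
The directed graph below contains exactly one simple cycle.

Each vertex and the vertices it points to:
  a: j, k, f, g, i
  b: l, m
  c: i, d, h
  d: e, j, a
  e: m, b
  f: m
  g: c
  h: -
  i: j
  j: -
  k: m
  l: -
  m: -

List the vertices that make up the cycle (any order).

DFS with gray/black marking from c:
c gray
  i gray
    j gray
    j black
  i black
  d gray
    e gray
      m gray
      m black
      b gray
        l gray
        l black
        b→m: m black — skip
      b black
    e black
    d→j: j black — skip
    a gray
      a→j: j black — skip
      k gray
        k→m: m black — skip
      k black
      f gray
        f→m: m black — skip
      f black
      g gray
        g→c: c is gray → back edge
Back edge closes the cycle c → d → a → g → c; its vertices are {a, c, d, g}.

a, c, d, g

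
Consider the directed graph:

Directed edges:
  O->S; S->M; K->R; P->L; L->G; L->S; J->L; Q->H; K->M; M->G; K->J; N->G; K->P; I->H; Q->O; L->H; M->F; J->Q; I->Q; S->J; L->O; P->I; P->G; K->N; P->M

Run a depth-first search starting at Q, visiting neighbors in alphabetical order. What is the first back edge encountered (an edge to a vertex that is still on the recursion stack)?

L→O

DFS from Q (visiting neighbors in alphabetical order); mark gray on enter, black on exit:
Q gray
  H gray
  H black
  O gray
    S gray
      J gray
        L gray
          G gray
          G black
          L→H: H black — skip
          L→O: O is gray → back edge
First back edge: L → O.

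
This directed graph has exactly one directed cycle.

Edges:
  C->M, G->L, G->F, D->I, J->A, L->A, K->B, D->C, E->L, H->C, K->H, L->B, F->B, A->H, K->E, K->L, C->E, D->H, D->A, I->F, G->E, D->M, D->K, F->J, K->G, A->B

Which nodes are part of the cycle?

A, C, E, H, L

DFS with gray/black marking from H:
H gray
  C gray
    E gray
      L gray
        A gray
          B gray
          B black
          A→H: H is gray → back edge
Back edge closes the cycle H → C → E → L → A → H; its vertices are {A, C, E, H, L}.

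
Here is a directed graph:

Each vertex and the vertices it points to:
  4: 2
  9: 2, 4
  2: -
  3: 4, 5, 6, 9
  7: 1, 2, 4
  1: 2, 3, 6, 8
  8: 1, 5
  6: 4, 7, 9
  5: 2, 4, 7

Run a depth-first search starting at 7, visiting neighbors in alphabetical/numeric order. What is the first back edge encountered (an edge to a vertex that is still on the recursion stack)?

DFS from 7 (visiting neighbors in alphabetical/numeric order); mark gray on enter, black on exit:
7 gray
  1 gray
    2 gray
    2 black
    3 gray
      4 gray
        4→2: 2 black — skip
      4 black
      5 gray
        5→2: 2 black — skip
        5→4: 4 black — skip
        5→7: 7 is gray → back edge
First back edge: 5 → 7.

5→7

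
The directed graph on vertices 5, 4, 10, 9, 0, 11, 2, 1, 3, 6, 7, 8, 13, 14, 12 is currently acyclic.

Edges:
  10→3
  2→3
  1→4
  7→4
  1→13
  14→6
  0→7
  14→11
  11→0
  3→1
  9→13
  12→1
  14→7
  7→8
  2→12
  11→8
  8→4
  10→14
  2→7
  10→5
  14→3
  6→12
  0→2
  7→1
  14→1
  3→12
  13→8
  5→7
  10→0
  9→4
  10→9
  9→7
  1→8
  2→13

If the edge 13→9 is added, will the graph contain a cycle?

Yes

Adding 13→9 creates a cycle iff 9 can already reach 13.
Path from 9: 9 → 13.
So 9 → … → 13 → 9 is a cycle.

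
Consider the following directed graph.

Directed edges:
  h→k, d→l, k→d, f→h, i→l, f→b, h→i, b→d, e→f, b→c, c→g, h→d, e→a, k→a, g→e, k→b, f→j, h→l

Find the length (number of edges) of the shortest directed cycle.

For each vertex v, BFS finds the shortest path from v back to v.
The shortest such closed walk is e → f → b → c → g → e, length 5.

5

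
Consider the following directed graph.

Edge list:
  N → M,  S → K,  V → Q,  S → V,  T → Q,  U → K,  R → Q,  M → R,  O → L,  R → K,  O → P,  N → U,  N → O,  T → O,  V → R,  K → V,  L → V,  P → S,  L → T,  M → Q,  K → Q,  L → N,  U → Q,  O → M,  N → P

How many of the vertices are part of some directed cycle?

A vertex is on a directed cycle iff it belongs to a strongly connected component of size ≥ 2 (or has a self-loop).
The vertices on cycles are {K, L, N, O, R, T, V} — 7 in total.

7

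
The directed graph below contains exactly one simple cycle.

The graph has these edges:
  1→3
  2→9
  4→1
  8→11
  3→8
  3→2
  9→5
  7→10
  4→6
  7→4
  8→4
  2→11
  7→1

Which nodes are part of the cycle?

1, 3, 4, 8

DFS with gray/black marking from 1:
1 gray
  3 gray
    2 gray
      11 gray
      11 black
      9 gray
        5 gray
        5 black
      9 black
    2 black
    8 gray
      4 gray
        6 gray
        6 black
        4→1: 1 is gray → back edge
Back edge closes the cycle 1 → 3 → 8 → 4 → 1; its vertices are {1, 3, 4, 8}.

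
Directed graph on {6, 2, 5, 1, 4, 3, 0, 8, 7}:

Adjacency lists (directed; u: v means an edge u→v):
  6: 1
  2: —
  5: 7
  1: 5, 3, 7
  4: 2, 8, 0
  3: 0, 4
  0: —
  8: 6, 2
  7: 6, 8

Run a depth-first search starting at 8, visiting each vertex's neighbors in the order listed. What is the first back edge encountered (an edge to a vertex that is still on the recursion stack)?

7→6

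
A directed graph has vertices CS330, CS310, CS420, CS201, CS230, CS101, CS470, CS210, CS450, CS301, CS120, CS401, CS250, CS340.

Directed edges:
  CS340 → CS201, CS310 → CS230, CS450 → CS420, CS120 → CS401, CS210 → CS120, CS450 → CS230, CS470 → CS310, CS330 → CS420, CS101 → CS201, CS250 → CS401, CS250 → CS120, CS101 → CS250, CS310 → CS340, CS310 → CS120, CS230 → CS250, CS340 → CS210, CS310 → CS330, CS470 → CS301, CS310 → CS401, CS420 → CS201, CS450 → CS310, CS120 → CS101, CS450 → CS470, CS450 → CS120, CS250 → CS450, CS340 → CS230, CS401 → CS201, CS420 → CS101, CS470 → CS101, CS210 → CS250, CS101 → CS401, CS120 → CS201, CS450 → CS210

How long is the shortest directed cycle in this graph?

3

For each vertex v, BFS finds the shortest path from v back to v.
The shortest such closed walk is CS450 → CS230 → CS250 → CS450, length 3.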